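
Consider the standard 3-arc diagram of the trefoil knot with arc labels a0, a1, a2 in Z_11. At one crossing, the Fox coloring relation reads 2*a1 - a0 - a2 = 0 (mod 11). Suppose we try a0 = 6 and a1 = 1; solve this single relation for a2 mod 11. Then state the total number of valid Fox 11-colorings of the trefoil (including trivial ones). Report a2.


Step 1: Apply the given crossing relation 2*a1 - a0 - a2 = 0 (mod 11).
  a2 = 2*a1 - a0 mod 11
  a2 = 2*1 - 6 mod 11
  a2 = 2 - 6 mod 11
  a2 = -4 mod 11 = 7
Step 2: The trefoil has determinant 3.
  Number of Fox p-colorings (p prime) is p^2 if p = 3, else p.
  Since 11 does not divide 3, only trivial (constant) colorings exist.
  (So the trial a0 = 6, a1 = 1 with a0 != a1 does NOT extend to a valid coloring of the whole trefoil: the other two crossing relations require 3*(a1 - a0) = 0 (mod 11), which fails.)
  Total colorings = 11
Step 3: a2 = 7, total Fox 11-colorings = 11

7


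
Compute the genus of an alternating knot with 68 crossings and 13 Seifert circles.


For alternating knots, g = (c - s + 1)/2.
= (68 - 13 + 1)/2
= 56/2 = 28

28


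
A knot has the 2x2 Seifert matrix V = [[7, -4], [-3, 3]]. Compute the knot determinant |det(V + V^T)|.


Step 1: Form V + V^T where V = [[7, -4], [-3, 3]]
  V^T = [[7, -3], [-4, 3]]
  V + V^T = [[14, -7], [-7, 6]]
Step 2: det(V + V^T) = 14*6 - (-7)*(-7)
  = 84 - 49 = 35
Step 3: Knot determinant = |det(V + V^T)| = |35| = 35

35


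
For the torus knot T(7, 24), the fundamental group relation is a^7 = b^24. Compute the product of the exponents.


The relation is a^7 = b^24.
Product of exponents = 7 * 24
= 168

168


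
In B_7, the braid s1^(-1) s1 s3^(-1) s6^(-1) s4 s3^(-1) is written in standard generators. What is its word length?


The word length counts the number of generators (including inverses).
Listing each generator: s1^(-1), s1, s3^(-1), s6^(-1), s4, s3^(-1)
There are 6 generators in this braid word.

6


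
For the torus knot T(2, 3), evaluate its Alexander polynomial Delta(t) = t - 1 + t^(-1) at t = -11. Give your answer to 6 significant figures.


Substituting t = -11 into Delta(t) = t - 1 + t^(-1):
Term values: (-11) + (-1) + (-0.0909091)
Sum = -12.09090909
Rounded to 6 significant figures: -12.0909

-12.0909


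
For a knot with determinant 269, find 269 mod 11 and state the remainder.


Step 1: A knot is p-colorable if and only if p divides its determinant.
Step 2: Compute 269 mod 11.
269 = 24 * 11 + 5
Step 3: 269 mod 11 = 5
Step 4: The knot is 11-colorable: no

5


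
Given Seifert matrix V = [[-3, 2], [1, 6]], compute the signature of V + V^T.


Step 1: V + V^T = [[-6, 3], [3, 12]]
Step 2: trace = 6, det = -81
Step 3: Discriminant = 6^2 - 4*(-81) = 360
Step 4: Eigenvalues: 12.4868, -6.48683
Step 5: Signature = (# positive eigenvalues) - (# negative eigenvalues) = 0

0


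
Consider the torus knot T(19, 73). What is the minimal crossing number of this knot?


For a torus knot T(p, q) with gcd(p,q)=1,
the crossing number is min(p*(q-1), q*(p-1)).
p*(q-1) = 19*72 = 1368
q*(p-1) = 73*18 = 1314
min(1368, 1314) = 1314

1314


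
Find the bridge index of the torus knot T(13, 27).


The bridge number of T(p,q) is min(p,q).
min(13, 27) = 13

13


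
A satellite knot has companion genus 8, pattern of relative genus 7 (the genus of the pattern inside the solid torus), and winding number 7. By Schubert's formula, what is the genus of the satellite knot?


Schubert: g(satellite) = g_rel(pattern) + |winding| * g(companion),
where g_rel(pattern) is the genus of the pattern relative to the solid torus.
= 7 + 7 * 8
= 7 + 56 = 63

63


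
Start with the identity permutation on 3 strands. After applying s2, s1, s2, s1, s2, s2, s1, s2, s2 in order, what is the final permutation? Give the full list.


Starting with identity [1, 2, 3].
Apply generators in sequence:
  After s2: [1, 3, 2]
  After s1: [3, 1, 2]
  After s2: [3, 2, 1]
  After s1: [2, 3, 1]
  After s2: [2, 1, 3]
  After s2: [2, 3, 1]
  After s1: [3, 2, 1]
  After s2: [3, 1, 2]
  After s2: [3, 2, 1]
Final permutation: [3, 2, 1]

[3, 2, 1]


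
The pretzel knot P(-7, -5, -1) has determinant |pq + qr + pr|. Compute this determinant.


Step 1: Compute pq + qr + pr.
pq = (-7)*(-5) = 35
qr = (-5)*(-1) = 5
pr = (-7)*(-1) = 7
pq + qr + pr = 35 + 5 + 7 = 47
Step 2: Take absolute value.
det(P(-7,-5,-1)) = |47| = 47

47


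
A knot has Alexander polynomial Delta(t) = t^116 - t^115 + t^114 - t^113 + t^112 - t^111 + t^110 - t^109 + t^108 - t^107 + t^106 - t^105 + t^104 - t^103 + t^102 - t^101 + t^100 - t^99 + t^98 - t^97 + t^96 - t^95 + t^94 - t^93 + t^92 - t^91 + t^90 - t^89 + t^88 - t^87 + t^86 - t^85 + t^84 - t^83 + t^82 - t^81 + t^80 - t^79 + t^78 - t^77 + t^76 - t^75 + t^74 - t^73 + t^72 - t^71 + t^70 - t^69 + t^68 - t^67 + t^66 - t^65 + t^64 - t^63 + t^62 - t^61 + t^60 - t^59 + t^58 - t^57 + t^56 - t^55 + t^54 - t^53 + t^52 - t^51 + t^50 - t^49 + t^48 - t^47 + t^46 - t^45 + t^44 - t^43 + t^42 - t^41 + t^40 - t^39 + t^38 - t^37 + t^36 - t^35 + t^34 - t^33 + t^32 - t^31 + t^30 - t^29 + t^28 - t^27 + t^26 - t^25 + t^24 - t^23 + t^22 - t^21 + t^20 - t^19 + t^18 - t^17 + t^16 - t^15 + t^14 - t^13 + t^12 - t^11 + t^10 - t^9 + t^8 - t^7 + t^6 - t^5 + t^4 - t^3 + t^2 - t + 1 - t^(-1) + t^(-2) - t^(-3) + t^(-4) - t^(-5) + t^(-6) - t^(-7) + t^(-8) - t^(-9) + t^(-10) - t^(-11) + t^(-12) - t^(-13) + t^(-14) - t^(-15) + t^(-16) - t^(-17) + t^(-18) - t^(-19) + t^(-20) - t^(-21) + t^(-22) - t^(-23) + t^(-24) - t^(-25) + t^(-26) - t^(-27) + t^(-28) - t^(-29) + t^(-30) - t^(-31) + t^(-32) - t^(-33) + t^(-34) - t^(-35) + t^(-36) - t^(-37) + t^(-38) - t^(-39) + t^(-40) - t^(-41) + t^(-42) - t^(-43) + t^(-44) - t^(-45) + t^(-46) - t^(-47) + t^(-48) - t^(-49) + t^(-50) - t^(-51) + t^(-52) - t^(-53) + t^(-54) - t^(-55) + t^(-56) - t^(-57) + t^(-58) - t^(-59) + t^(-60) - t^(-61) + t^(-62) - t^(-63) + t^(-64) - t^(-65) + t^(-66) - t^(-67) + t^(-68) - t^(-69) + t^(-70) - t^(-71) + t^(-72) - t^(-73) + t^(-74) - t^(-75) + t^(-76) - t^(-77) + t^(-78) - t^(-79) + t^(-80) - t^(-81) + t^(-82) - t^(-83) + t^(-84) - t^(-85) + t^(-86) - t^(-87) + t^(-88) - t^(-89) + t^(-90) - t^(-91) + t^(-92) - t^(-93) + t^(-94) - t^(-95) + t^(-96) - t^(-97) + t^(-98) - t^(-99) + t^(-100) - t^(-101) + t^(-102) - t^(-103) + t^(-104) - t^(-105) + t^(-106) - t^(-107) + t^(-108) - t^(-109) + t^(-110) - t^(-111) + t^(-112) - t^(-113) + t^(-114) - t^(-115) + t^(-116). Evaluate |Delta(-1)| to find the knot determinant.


Step 1: The polynomial has 233 terms with alternating signs, exponents from 116 down to -116.
Step 2: Substitute t = -1. The i-th term has coefficient (-1)^i and exponent (m-i),
  so its value is (-1)^i * (-1)^(m-i) = (-1)^m = 1 for every i.
Step 3: All 233 terms equal 1, so Delta(-1) = 233 * (1) = 233
Step 4: |Delta(-1)| = 233

233


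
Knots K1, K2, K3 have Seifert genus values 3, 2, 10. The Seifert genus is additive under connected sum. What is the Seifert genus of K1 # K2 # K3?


The Seifert genus is additive under connected sum.
Seifert genus(K1 # K2 # K3) = (3) + (2) + (10)
= 15

15


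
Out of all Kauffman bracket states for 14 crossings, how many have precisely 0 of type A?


We choose which 0 of 14 crossings get A-smoothings.
C(14, 0) = 14! / (0! * 14!)
= 1

1


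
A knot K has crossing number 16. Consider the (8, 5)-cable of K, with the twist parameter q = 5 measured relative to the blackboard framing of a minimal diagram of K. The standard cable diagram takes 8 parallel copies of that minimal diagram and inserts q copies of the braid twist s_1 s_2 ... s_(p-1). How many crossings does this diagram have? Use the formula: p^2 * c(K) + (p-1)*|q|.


Step 1: Each of the c(K) crossings of the companion diagram becomes p*p = p^2 crossings among the p parallel strands, and each of the |q| twists s_1 s_2 ... s_(p-1) adds (p-1) crossings.
  Crossings = p^2 * c(K) + (p-1)*|q|
Step 2: = 8^2 * 16 + (8-1)*5
Step 3: = 64*16 + 7*5
Step 4: = 1024 + 35 = 1059

1059


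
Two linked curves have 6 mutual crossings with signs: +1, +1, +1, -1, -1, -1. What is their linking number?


Step 1: Count positive crossings: 3
Step 2: Count negative crossings: 3
Step 3: Sum of signs = 3 - 3 = 0
Step 4: Linking number = sum/2 = 0/2 = 0

0


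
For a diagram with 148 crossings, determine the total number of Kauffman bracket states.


Each crossing contributes 2 choices (A-smoothing or B-smoothing).
Total states = 2^148 = 356811923176489970264571492362373784095686656

356811923176489970264571492362373784095686656


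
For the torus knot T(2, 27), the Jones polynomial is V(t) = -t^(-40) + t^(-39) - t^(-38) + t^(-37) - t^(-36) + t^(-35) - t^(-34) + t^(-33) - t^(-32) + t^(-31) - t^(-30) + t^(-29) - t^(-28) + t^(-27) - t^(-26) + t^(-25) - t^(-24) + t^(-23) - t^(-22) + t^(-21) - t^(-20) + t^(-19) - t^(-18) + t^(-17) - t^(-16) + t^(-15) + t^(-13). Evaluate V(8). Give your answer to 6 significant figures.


Substituting t = 8 into V(t) = -t^(-40) + t^(-39) - t^(-38) + t^(-37) - t^(-36) + t^(-35) - t^(-34) + t^(-33) - t^(-32) + t^(-31) - t^(-30) + t^(-29) - t^(-28) + t^(-27) - t^(-26) + t^(-25) - t^(-24) + t^(-23) - t^(-22) + t^(-21) - t^(-20) + t^(-19) - t^(-18) + t^(-17) - t^(-16) + t^(-15) + t^(-13):
  (-)t^(-40) = -7.52316e-37
  (+)t^(-39) = 6.01853e-36
  (-)t^(-38) = -4.81482e-35
  (+)t^(-37) = 3.85186e-34
  (-)t^(-36) = -3.08149e-33
  (+)t^(-35) = 2.46519e-32
  (-)t^(-34) = -1.97215e-31
  (+)t^(-33) = 1.57772e-30
  (-)t^(-32) = -1.26218e-29
  (+)t^(-31) = 1.00974e-28
  (-)t^(-30) = -8.07794e-28
  (+)t^(-29) = 6.46235e-27
  (-)t^(-28) = -5.16988e-26
  (+)t^(-27) = 4.1359e-25
  (-)t^(-26) = -3.30872e-24
  (+)t^(-25) = 2.64698e-23
  (-)t^(-24) = -2.11758e-22
  (+)t^(-23) = 1.69407e-21
  (-)t^(-22) = -1.35525e-20
  (+)t^(-21) = 1.0842e-19
  (-)t^(-20) = -8.67362e-19
  (+)t^(-19) = 6.93889e-18
  (-)t^(-18) = -5.55112e-17
  (+)t^(-17) = 4.44089e-16
  (-)t^(-16) = -3.55271e-15
  (+)t^(-15) = 2.84217e-14
  (+)t^(-13) = 1.81899e-12
Sum = (-7.52316e-37) + (6.01853e-36) + (-4.81482e-35) + (3.85186e-34) + (-3.08149e-33) + (2.46519e-32) + (-1.97215e-31) + (1.57772e-30) + (-1.26218e-29) + (1.00974e-28) + (-8.07794e-28) + (6.46235e-27) + (-5.16988e-26) + (4.1359e-25) + (-3.30872e-24) + (2.64698e-23) + (-2.11758e-22) + (1.69407e-21) + (-1.35525e-20) + (1.0842e-19) + (-8.67362e-19) + (6.93889e-18) + (-5.55112e-17) + (4.44089e-16) + (-3.55271e-15) + (2.84217e-14) + (1.81899e-12)
= 1.844253145e-12
Rounded to 6 significant figures: 1.84425e-12

1.84425e-12


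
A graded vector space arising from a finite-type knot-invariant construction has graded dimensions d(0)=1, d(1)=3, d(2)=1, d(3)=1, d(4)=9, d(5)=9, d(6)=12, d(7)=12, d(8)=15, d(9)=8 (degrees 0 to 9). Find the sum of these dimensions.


Total dimension = d(0) + d(1) + ... + d(9)
= 1 + 3 + 1 + 1 + 9 + 9 + 12 + 12 + 15 + 8
= 71

71


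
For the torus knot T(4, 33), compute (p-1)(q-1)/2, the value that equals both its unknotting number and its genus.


For a torus knot T(p,q), both the unknotting number and genus equal (p-1)(q-1)/2.
= (4-1)(33-1)/2
= 3*32/2
= 96/2 = 48

48


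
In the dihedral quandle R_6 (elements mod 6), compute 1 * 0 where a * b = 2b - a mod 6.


1 * 0 = 2*0 - 1 mod 6
= 0 - 1 mod 6
= -1 mod 6 = 5

5


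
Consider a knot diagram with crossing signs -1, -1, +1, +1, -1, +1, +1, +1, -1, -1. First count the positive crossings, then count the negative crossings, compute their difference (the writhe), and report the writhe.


Step 1: Count positive crossings (+1).
Positive crossings: 5
Step 2: Count negative crossings (-1).
Negative crossings: 5
Step 3: Writhe = (positive) - (negative)
w = 5 - 5 = 0
Step 4: |w| = 0, and w is zero

0


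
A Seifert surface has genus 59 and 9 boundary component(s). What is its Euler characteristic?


chi = 2 - 2g - b
= 2 - 2*59 - 9
= 2 - 118 - 9 = -125

-125


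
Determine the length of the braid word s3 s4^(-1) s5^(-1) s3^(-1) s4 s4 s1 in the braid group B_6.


The word length counts the number of generators (including inverses).
Listing each generator: s3, s4^(-1), s5^(-1), s3^(-1), s4, s4, s1
There are 7 generators in this braid word.

7


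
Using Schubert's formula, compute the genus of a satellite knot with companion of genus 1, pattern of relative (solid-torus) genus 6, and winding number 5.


Schubert: g(satellite) = g_rel(pattern) + |winding| * g(companion),
where g_rel(pattern) is the genus of the pattern relative to the solid torus.
= 6 + 5 * 1
= 6 + 5 = 11

11


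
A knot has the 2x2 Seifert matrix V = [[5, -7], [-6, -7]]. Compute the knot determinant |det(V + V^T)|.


Step 1: Form V + V^T where V = [[5, -7], [-6, -7]]
  V^T = [[5, -6], [-7, -7]]
  V + V^T = [[10, -13], [-13, -14]]
Step 2: det(V + V^T) = 10*(-14) - (-13)*(-13)
  = -140 - 169 = -309
Step 3: Knot determinant = |det(V + V^T)| = |-309| = 309

309


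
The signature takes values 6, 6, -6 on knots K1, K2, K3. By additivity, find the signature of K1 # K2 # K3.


The signature is additive under connected sum.
signature(K1 # K2 # K3) = (6) + (6) + (-6)
= 6

6


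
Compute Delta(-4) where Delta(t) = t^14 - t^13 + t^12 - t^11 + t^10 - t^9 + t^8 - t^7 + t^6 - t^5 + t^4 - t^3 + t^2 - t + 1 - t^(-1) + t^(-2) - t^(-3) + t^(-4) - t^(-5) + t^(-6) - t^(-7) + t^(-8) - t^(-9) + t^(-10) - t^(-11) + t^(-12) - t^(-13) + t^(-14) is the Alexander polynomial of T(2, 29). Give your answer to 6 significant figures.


Substituting t = -4 into Delta(t) = t^14 - t^13 + t^12 - t^11 + t^10 - t^9 + t^8 - t^7 + t^6 - t^5 + t^4 - t^3 + t^2 - t + 1 - t^(-1) + t^(-2) - t^(-3) + t^(-4) - t^(-5) + t^(-6) - t^(-7) + t^(-8) - t^(-9) + t^(-10) - t^(-11) + t^(-12) - t^(-13) + t^(-14):
Term values: (268435456) + (67108864) + (16777216) + (4194304) + (1048576) + (262144) + (65536) + (16384) + (4096) + (1024) + (256) + (64) + (16) + (4) + (1) + (0.25) + (0.0625) + (0.015625) + (0.00390625) + (0.000976562) + (0.000244141) + (6.10352e-05) + (1.52588e-05) + (3.8147e-06) + (9.53674e-07) + (2.38419e-07) + (5.96046e-08) + (1.49012e-08) + (3.72529e-09)
Sum = 357913941.3
Rounded to 6 significant figures: 3.57914e+08

3.57914e+08


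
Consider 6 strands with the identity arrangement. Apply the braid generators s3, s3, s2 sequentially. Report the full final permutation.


Starting with identity [1, 2, 3, 4, 5, 6].
Apply generators in sequence:
  After s3: [1, 2, 4, 3, 5, 6]
  After s3: [1, 2, 3, 4, 5, 6]
  After s2: [1, 3, 2, 4, 5, 6]
Final permutation: [1, 3, 2, 4, 5, 6]

[1, 3, 2, 4, 5, 6]


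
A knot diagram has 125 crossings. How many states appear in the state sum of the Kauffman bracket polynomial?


Each crossing contributes 2 choices (A-smoothing or B-smoothing).
Total states = 2^125 = 42535295865117307932921825928971026432

42535295865117307932921825928971026432


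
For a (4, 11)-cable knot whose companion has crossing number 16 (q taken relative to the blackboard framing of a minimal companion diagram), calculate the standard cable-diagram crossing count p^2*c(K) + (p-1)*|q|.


Step 1: Each of the c(K) crossings of the companion diagram becomes p*p = p^2 crossings among the p parallel strands, and each of the |q| twists s_1 s_2 ... s_(p-1) adds (p-1) crossings.
  Crossings = p^2 * c(K) + (p-1)*|q|
Step 2: = 4^2 * 16 + (4-1)*11
Step 3: = 16*16 + 3*11
Step 4: = 256 + 33 = 289

289


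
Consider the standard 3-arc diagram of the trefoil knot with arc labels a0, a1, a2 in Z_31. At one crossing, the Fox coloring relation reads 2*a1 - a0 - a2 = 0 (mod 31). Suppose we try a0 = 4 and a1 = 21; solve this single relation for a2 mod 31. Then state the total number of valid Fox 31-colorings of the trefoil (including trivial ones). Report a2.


Step 1: Apply the given crossing relation 2*a1 - a0 - a2 = 0 (mod 31).
  a2 = 2*a1 - a0 mod 31
  a2 = 2*21 - 4 mod 31
  a2 = 42 - 4 mod 31
  a2 = 38 mod 31 = 7
Step 2: The trefoil has determinant 3.
  Number of Fox p-colorings (p prime) is p^2 if p = 3, else p.
  Since 31 does not divide 3, only trivial (constant) colorings exist.
  (So the trial a0 = 4, a1 = 21 with a0 != a1 does NOT extend to a valid coloring of the whole trefoil: the other two crossing relations require 3*(a1 - a0) = 0 (mod 31), which fails.)
  Total colorings = 31
Step 3: a2 = 7, total Fox 31-colorings = 31

7


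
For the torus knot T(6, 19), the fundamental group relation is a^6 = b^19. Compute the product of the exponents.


The relation is a^6 = b^19.
Product of exponents = 6 * 19
= 114

114


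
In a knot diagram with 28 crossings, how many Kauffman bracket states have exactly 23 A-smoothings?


We choose which 23 of 28 crossings get A-smoothings.
C(28, 23) = 28! / (23! * 5!)
= 98280

98280


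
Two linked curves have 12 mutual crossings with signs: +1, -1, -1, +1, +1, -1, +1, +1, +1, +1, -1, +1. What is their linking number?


Step 1: Count positive crossings: 8
Step 2: Count negative crossings: 4
Step 3: Sum of signs = 8 - 4 = 4
Step 4: Linking number = sum/2 = 4/2 = 2

2


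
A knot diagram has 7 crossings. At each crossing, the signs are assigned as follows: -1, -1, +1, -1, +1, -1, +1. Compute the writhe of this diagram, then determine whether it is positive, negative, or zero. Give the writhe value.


Step 1: Count positive crossings (+1).
Positive crossings: 3
Step 2: Count negative crossings (-1).
Negative crossings: 4
Step 3: Writhe = (positive) - (negative)
w = 3 - 4 = -1
Step 4: |w| = 1, and w is negative

-1


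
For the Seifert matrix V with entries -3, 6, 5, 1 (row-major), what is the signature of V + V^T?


Step 1: V + V^T = [[-6, 11], [11, 2]]
Step 2: trace = -4, det = -133
Step 3: Discriminant = (-4)^2 - 4*(-133) = 548
Step 4: Eigenvalues: 9.7047, -13.7047
Step 5: Signature = (# positive eigenvalues) - (# negative eigenvalues) = 0

0


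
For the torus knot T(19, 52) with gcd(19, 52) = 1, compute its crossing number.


For a torus knot T(p, q) with gcd(p,q)=1,
the crossing number is min(p*(q-1), q*(p-1)).
p*(q-1) = 19*51 = 969
q*(p-1) = 52*18 = 936
min(969, 936) = 936

936


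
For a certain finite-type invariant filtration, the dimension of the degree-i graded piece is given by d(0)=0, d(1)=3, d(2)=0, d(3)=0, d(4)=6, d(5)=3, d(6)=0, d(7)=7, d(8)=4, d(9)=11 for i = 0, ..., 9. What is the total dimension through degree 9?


Total dimension = d(0) + d(1) + ... + d(9)
= 0 + 3 + 0 + 0 + 6 + 3 + 0 + 7 + 4 + 11
= 34

34


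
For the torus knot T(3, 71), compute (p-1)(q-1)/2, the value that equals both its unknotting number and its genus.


For a torus knot T(p,q), both the unknotting number and genus equal (p-1)(q-1)/2.
= (3-1)(71-1)/2
= 2*70/2
= 140/2 = 70

70


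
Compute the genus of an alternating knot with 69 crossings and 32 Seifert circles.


For alternating knots, g = (c - s + 1)/2.
= (69 - 32 + 1)/2
= 38/2 = 19

19


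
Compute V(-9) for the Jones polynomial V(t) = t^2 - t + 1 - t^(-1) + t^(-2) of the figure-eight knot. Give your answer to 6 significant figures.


Substituting t = -9 into V(t) = t^2 - t + 1 - t^(-1) + t^(-2):
  (+)t^(2) = 81
  (-)t^(1) = 9
  (+)t^(0) = 1
  (-)t^(-1) = 0.111111
  (+)t^(-2) = 0.0123457
Sum = (81) + (9) + (1) + (0.111111) + (0.0123457)
= 91.12345679
Rounded to 6 significant figures: 91.1235

91.1235


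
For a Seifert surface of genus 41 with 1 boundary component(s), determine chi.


chi = 2 - 2g - b
= 2 - 2*41 - 1
= 2 - 82 - 1 = -81

-81


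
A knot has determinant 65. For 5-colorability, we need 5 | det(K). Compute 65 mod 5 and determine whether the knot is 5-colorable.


Step 1: A knot is p-colorable if and only if p divides its determinant.
Step 2: Compute 65 mod 5.
65 = 13 * 5 + 0
Step 3: 65 mod 5 = 0
Step 4: The knot is 5-colorable: yes

0


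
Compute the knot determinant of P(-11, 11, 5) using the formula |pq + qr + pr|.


Step 1: Compute pq + qr + pr.
pq = (-11)*11 = -121
qr = 11*5 = 55
pr = (-11)*5 = -55
pq + qr + pr = -121 + 55 + (-55) = -121
Step 2: Take absolute value.
det(P(-11,11,5)) = |-121| = 121

121


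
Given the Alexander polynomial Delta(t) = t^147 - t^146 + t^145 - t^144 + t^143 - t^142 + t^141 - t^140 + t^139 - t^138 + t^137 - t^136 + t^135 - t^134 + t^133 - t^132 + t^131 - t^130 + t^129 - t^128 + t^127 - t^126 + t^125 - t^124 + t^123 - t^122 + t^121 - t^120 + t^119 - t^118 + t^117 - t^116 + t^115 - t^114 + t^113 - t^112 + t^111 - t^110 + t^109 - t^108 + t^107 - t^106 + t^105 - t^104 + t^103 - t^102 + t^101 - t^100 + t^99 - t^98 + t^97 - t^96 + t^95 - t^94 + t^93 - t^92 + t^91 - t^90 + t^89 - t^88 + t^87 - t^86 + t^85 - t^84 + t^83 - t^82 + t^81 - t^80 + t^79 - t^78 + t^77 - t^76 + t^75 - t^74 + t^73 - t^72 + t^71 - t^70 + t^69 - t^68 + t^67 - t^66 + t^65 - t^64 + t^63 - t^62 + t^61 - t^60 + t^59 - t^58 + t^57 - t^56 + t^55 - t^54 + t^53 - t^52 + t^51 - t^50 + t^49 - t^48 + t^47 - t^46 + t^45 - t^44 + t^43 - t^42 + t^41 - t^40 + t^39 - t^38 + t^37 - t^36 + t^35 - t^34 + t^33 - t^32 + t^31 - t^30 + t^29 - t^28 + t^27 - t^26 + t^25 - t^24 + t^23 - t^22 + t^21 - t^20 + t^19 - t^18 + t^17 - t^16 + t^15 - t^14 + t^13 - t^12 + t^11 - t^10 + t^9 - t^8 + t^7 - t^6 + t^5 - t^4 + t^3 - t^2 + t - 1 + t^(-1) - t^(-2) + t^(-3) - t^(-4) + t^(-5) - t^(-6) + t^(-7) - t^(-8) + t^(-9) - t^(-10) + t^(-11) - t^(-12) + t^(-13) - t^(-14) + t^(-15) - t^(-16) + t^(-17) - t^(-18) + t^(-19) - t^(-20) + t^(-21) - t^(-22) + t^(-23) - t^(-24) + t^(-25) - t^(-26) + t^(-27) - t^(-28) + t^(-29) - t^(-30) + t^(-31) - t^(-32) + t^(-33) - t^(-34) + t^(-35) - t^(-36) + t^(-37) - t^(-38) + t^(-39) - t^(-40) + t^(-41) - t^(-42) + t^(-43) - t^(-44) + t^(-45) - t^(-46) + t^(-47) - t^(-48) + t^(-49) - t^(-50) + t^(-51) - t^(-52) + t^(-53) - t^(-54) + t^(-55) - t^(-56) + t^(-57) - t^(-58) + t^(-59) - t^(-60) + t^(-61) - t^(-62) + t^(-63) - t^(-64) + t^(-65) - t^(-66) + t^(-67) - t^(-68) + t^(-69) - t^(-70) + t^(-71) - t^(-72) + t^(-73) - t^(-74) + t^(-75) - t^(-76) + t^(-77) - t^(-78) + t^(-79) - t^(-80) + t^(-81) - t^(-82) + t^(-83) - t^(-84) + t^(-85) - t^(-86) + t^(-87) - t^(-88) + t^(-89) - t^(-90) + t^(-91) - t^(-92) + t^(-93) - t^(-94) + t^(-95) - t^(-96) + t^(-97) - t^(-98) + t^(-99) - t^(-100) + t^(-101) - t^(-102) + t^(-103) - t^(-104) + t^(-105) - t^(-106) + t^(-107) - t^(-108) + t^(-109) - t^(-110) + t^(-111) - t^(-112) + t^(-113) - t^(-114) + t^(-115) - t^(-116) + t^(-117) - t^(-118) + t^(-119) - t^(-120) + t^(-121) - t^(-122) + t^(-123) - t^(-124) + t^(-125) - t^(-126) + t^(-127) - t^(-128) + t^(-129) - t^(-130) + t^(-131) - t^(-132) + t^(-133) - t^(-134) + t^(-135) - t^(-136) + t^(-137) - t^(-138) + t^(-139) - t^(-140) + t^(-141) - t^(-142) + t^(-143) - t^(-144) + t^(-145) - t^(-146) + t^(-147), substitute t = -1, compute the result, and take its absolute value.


Step 1: The polynomial has 295 terms with alternating signs, exponents from 147 down to -147.
Step 2: Substitute t = -1. The i-th term has coefficient (-1)^i and exponent (m-i),
  so its value is (-1)^i * (-1)^(m-i) = (-1)^m = -1 for every i.
Step 3: All 295 terms equal -1, so Delta(-1) = 295 * (-1) = -295
Step 4: |Delta(-1)| = 295

295


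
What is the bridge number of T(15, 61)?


The bridge number of T(p,q) is min(p,q).
min(15, 61) = 15

15


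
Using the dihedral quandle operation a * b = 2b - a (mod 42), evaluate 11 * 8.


11 * 8 = 2*8 - 11 mod 42
= 16 - 11 mod 42
= 5 mod 42 = 5

5


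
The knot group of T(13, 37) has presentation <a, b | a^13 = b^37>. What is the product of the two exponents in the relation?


The relation is a^13 = b^37.
Product of exponents = 13 * 37
= 481

481


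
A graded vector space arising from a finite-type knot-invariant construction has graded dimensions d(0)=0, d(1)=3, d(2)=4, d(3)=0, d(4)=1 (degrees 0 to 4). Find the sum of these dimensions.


Total dimension = d(0) + d(1) + ... + d(4)
= 0 + 3 + 4 + 0 + 1
= 8

8


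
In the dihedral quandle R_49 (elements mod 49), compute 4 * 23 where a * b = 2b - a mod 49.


4 * 23 = 2*23 - 4 mod 49
= 46 - 4 mod 49
= 42 mod 49 = 42

42


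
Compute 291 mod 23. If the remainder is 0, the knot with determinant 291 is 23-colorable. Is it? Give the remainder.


Step 1: A knot is p-colorable if and only if p divides its determinant.
Step 2: Compute 291 mod 23.
291 = 12 * 23 + 15
Step 3: 291 mod 23 = 15
Step 4: The knot is 23-colorable: no

15


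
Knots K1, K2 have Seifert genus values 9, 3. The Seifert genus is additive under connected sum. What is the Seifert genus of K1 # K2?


The Seifert genus is additive under connected sum.
Seifert genus(K1 # K2) = (9) + (3)
= 12

12


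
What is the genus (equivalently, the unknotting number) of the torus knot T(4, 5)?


For a torus knot T(p,q), both the unknotting number and genus equal (p-1)(q-1)/2.
= (4-1)(5-1)/2
= 3*4/2
= 12/2 = 6

6


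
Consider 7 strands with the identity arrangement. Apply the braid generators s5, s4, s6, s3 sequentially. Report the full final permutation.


Starting with identity [1, 2, 3, 4, 5, 6, 7].
Apply generators in sequence:
  After s5: [1, 2, 3, 4, 6, 5, 7]
  After s4: [1, 2, 3, 6, 4, 5, 7]
  After s6: [1, 2, 3, 6, 4, 7, 5]
  After s3: [1, 2, 6, 3, 4, 7, 5]
Final permutation: [1, 2, 6, 3, 4, 7, 5]

[1, 2, 6, 3, 4, 7, 5]


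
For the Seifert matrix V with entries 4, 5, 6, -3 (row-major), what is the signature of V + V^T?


Step 1: V + V^T = [[8, 11], [11, -6]]
Step 2: trace = 2, det = -169
Step 3: Discriminant = 2^2 - 4*(-169) = 680
Step 4: Eigenvalues: 14.0384, -12.0384
Step 5: Signature = (# positive eigenvalues) - (# negative eigenvalues) = 0

0


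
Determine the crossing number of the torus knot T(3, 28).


For a torus knot T(p, q) with gcd(p,q)=1,
the crossing number is min(p*(q-1), q*(p-1)).
p*(q-1) = 3*27 = 81
q*(p-1) = 28*2 = 56
min(81, 56) = 56

56


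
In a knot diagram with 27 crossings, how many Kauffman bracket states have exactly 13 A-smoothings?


We choose which 13 of 27 crossings get A-smoothings.
C(27, 13) = 27! / (13! * 14!)
= 20058300

20058300


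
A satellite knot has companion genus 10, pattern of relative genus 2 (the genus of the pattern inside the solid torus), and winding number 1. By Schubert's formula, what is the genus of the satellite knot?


Schubert: g(satellite) = g_rel(pattern) + |winding| * g(companion),
where g_rel(pattern) is the genus of the pattern relative to the solid torus.
= 2 + 1 * 10
= 2 + 10 = 12

12


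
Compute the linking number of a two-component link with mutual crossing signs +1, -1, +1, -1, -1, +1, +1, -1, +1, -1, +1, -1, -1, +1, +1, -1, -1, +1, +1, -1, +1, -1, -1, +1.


Step 1: Count positive crossings: 12
Step 2: Count negative crossings: 12
Step 3: Sum of signs = 12 - 12 = 0
Step 4: Linking number = sum/2 = 0/2 = 0

0


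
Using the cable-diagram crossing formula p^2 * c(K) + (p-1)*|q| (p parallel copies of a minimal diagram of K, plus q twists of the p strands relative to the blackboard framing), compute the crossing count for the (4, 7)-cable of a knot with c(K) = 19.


Step 1: Each of the c(K) crossings of the companion diagram becomes p*p = p^2 crossings among the p parallel strands, and each of the |q| twists s_1 s_2 ... s_(p-1) adds (p-1) crossings.
  Crossings = p^2 * c(K) + (p-1)*|q|
Step 2: = 4^2 * 19 + (4-1)*7
Step 3: = 16*19 + 3*7
Step 4: = 304 + 21 = 325

325


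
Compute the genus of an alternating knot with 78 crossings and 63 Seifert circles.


For alternating knots, g = (c - s + 1)/2.
= (78 - 63 + 1)/2
= 16/2 = 8

8


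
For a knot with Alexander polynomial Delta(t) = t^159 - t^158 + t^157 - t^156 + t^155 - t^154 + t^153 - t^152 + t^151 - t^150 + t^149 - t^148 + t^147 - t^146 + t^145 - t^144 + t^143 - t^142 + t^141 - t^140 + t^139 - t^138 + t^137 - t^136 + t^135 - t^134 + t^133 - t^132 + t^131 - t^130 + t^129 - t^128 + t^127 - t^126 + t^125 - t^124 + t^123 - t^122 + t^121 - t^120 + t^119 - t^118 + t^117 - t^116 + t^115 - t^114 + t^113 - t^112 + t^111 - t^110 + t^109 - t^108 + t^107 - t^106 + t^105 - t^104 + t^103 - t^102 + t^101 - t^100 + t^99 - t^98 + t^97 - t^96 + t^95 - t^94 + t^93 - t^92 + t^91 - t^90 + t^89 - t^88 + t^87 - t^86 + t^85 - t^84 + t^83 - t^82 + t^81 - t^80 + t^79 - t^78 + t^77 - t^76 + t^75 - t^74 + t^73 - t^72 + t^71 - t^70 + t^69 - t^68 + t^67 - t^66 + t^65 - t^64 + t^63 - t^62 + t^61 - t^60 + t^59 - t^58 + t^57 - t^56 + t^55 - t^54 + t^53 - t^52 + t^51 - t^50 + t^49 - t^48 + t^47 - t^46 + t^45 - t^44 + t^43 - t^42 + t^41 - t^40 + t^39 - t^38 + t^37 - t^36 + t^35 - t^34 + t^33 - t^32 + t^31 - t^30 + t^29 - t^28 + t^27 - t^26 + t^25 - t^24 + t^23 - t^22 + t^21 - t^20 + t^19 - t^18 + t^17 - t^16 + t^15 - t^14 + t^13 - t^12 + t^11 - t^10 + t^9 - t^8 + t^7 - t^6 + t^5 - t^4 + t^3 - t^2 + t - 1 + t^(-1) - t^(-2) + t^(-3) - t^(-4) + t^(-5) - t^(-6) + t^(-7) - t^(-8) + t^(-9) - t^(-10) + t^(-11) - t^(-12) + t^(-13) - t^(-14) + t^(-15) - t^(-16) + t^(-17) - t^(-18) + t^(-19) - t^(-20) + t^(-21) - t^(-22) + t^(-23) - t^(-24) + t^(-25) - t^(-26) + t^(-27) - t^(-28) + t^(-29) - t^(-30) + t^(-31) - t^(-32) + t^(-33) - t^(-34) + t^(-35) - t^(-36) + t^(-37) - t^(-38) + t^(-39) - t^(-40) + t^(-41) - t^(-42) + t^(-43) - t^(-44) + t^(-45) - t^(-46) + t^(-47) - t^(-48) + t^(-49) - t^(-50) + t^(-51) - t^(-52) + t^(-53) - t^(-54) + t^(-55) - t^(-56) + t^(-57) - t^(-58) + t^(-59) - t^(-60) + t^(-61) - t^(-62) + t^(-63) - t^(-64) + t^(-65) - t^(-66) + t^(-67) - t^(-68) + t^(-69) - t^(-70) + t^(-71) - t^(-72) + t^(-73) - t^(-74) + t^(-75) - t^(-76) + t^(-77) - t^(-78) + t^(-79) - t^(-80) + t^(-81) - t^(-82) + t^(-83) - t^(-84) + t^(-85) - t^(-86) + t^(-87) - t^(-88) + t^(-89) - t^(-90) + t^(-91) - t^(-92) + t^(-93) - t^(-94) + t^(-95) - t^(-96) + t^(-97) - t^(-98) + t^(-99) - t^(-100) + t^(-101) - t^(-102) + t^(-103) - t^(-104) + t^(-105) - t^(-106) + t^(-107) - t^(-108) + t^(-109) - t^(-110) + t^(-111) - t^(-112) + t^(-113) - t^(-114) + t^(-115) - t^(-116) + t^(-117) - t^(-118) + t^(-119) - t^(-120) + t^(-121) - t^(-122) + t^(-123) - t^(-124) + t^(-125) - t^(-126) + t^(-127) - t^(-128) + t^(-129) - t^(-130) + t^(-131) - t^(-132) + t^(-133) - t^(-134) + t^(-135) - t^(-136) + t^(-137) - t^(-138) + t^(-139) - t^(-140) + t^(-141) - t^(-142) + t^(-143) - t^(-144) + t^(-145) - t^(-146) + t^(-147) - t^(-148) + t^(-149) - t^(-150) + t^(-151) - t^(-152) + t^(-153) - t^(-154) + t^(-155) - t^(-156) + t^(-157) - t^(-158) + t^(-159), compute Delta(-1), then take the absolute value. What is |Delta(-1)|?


Step 1: The polynomial has 319 terms with alternating signs, exponents from 159 down to -159.
Step 2: Substitute t = -1. The i-th term has coefficient (-1)^i and exponent (m-i),
  so its value is (-1)^i * (-1)^(m-i) = (-1)^m = -1 for every i.
Step 3: All 319 terms equal -1, so Delta(-1) = 319 * (-1) = -319
Step 4: |Delta(-1)| = 319

319


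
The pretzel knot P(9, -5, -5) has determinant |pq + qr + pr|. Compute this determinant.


Step 1: Compute pq + qr + pr.
pq = 9*(-5) = -45
qr = (-5)*(-5) = 25
pr = 9*(-5) = -45
pq + qr + pr = -45 + 25 + (-45) = -65
Step 2: Take absolute value.
det(P(9,-5,-5)) = |-65| = 65

65


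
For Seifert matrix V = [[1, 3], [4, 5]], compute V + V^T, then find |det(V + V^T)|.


Step 1: Form V + V^T where V = [[1, 3], [4, 5]]
  V^T = [[1, 4], [3, 5]]
  V + V^T = [[2, 7], [7, 10]]
Step 2: det(V + V^T) = 2*10 - 7*7
  = 20 - 49 = -29
Step 3: Knot determinant = |det(V + V^T)| = |-29| = 29

29


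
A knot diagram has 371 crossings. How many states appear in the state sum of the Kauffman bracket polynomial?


Each crossing contributes 2 choices (A-smoothing or B-smoothing).
Total states = 2^371 = 4809815209520810450717656262224562232065397860164239095208531909697964083434718092213655548692006303809402830848

4809815209520810450717656262224562232065397860164239095208531909697964083434718092213655548692006303809402830848


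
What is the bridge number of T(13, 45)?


The bridge number of T(p,q) is min(p,q).
min(13, 45) = 13

13


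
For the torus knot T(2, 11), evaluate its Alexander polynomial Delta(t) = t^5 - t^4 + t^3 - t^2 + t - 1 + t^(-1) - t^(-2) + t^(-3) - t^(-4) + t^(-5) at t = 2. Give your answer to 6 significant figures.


Substituting t = 2 into Delta(t) = t^5 - t^4 + t^3 - t^2 + t - 1 + t^(-1) - t^(-2) + t^(-3) - t^(-4) + t^(-5):
Term values: (32) + (-16) + (8) + (-4) + (2) + (-1) + (0.5) + (-0.25) + (0.125) + (-0.0625) + (0.03125)
Sum = 21.34375
Rounded to 6 significant figures: 21.3438

21.3438


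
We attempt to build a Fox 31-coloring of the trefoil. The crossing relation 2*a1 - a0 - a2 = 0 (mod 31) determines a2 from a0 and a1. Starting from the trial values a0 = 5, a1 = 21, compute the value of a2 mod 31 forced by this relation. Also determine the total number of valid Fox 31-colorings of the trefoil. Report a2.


Step 1: Apply the given crossing relation 2*a1 - a0 - a2 = 0 (mod 31).
  a2 = 2*a1 - a0 mod 31
  a2 = 2*21 - 5 mod 31
  a2 = 42 - 5 mod 31
  a2 = 37 mod 31 = 6
Step 2: The trefoil has determinant 3.
  Number of Fox p-colorings (p prime) is p^2 if p = 3, else p.
  Since 31 does not divide 3, only trivial (constant) colorings exist.
  (So the trial a0 = 5, a1 = 21 with a0 != a1 does NOT extend to a valid coloring of the whole trefoil: the other two crossing relations require 3*(a1 - a0) = 0 (mod 31), which fails.)
  Total colorings = 31
Step 3: a2 = 6, total Fox 31-colorings = 31

6


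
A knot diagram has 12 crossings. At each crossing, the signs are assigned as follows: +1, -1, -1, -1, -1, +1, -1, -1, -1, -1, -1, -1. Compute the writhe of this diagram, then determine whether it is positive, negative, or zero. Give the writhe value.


Step 1: Count positive crossings (+1).
Positive crossings: 2
Step 2: Count negative crossings (-1).
Negative crossings: 10
Step 3: Writhe = (positive) - (negative)
w = 2 - 10 = -8
Step 4: |w| = 8, and w is negative

-8


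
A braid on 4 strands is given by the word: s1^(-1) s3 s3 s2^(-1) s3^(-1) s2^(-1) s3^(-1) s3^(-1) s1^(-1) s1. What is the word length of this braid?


The word length counts the number of generators (including inverses).
Listing each generator: s1^(-1), s3, s3, s2^(-1), s3^(-1), s2^(-1), s3^(-1), s3^(-1), s1^(-1), s1
There are 10 generators in this braid word.

10


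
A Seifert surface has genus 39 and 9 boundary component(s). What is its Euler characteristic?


chi = 2 - 2g - b
= 2 - 2*39 - 9
= 2 - 78 - 9 = -85

-85


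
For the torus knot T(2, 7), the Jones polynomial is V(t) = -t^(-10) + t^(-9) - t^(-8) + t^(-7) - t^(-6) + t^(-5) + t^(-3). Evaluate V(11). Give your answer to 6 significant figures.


Substituting t = 11 into V(t) = -t^(-10) + t^(-9) - t^(-8) + t^(-7) - t^(-6) + t^(-5) + t^(-3):
  (-)t^(-10) = -3.85543e-11
  (+)t^(-9) = 4.24098e-10
  (-)t^(-8) = -4.66507e-09
  (+)t^(-7) = 5.13158e-08
  (-)t^(-6) = -5.64474e-07
  (+)t^(-5) = 6.20921e-06
  (+)t^(-3) = 0.000751315
Sum = (-3.85543e-11) + (4.24098e-10) + (-4.66507e-09) + (5.13158e-08) + (-5.64474e-07) + (6.20921e-06) + (0.000751315)
= 0.0007570065765
Rounded to 6 significant figures: 0.000757007

0.000757007


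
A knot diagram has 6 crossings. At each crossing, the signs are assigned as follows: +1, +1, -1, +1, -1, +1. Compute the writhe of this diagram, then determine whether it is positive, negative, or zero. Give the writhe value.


Step 1: Count positive crossings (+1).
Positive crossings: 4
Step 2: Count negative crossings (-1).
Negative crossings: 2
Step 3: Writhe = (positive) - (negative)
w = 4 - 2 = 2
Step 4: |w| = 2, and w is positive

2


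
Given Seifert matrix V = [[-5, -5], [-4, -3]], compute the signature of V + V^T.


Step 1: V + V^T = [[-10, -9], [-9, -6]]
Step 2: trace = -16, det = -21
Step 3: Discriminant = (-16)^2 - 4*(-21) = 340
Step 4: Eigenvalues: 1.21954, -17.2195
Step 5: Signature = (# positive eigenvalues) - (# negative eigenvalues) = 0

0


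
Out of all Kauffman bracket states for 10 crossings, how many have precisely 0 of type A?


We choose which 0 of 10 crossings get A-smoothings.
C(10, 0) = 10! / (0! * 10!)
= 1

1


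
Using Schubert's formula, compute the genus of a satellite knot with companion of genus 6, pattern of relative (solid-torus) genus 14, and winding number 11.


Schubert: g(satellite) = g_rel(pattern) + |winding| * g(companion),
where g_rel(pattern) is the genus of the pattern relative to the solid torus.
= 14 + 11 * 6
= 14 + 66 = 80

80


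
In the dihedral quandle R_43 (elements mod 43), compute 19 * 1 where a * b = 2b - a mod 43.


19 * 1 = 2*1 - 19 mod 43
= 2 - 19 mod 43
= -17 mod 43 = 26

26


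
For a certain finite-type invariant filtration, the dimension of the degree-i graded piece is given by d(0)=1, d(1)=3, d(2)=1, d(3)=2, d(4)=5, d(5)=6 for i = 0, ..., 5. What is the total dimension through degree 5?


Total dimension = d(0) + d(1) + ... + d(5)
= 1 + 3 + 1 + 2 + 5 + 6
= 18

18


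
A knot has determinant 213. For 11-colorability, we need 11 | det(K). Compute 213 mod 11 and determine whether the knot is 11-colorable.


Step 1: A knot is p-colorable if and only if p divides its determinant.
Step 2: Compute 213 mod 11.
213 = 19 * 11 + 4
Step 3: 213 mod 11 = 4
Step 4: The knot is 11-colorable: no

4


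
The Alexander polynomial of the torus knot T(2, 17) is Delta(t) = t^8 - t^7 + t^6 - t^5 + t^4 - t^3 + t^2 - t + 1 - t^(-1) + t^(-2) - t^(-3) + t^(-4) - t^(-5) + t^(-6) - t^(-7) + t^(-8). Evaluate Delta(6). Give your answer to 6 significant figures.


Substituting t = 6 into Delta(t) = t^8 - t^7 + t^6 - t^5 + t^4 - t^3 + t^2 - t + 1 - t^(-1) + t^(-2) - t^(-3) + t^(-4) - t^(-5) + t^(-6) - t^(-7) + t^(-8):
Term values: (1679616) + (-279936) + (46656) + (-7776) + (1296) + (-216) + (36) + (-6) + (1) + (-0.166667) + (0.0277778) + (-0.00462963) + (0.000771605) + (-0.000128601) + (2.14335e-05) + (-3.57225e-06) + (5.95374e-07)
Sum = 1439670.857
Rounded to 6 significant figures: 1.43967e+06

1.43967e+06


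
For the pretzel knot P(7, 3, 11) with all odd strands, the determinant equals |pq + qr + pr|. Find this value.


Step 1: Compute pq + qr + pr.
pq = 7*3 = 21
qr = 3*11 = 33
pr = 7*11 = 77
pq + qr + pr = 21 + 33 + 77 = 131
Step 2: Take absolute value.
det(P(7,3,11)) = |131| = 131

131


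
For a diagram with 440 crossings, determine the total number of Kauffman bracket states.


Each crossing contributes 2 choices (A-smoothing or B-smoothing).
Total states = 2^440 = 2839213766779714416208296124562517712318911565184836172974571090549372219192960637992933791850638927971728600024477257552869537611776

2839213766779714416208296124562517712318911565184836172974571090549372219192960637992933791850638927971728600024477257552869537611776


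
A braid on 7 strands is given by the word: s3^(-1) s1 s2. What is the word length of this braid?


The word length counts the number of generators (including inverses).
Listing each generator: s3^(-1), s1, s2
There are 3 generators in this braid word.

3


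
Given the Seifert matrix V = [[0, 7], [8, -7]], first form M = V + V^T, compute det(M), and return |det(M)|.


Step 1: Form V + V^T where V = [[0, 7], [8, -7]]
  V^T = [[0, 8], [7, -7]]
  V + V^T = [[0, 15], [15, -14]]
Step 2: det(V + V^T) = 0*(-14) - 15*15
  = 0 - 225 = -225
Step 3: Knot determinant = |det(V + V^T)| = |-225| = 225

225


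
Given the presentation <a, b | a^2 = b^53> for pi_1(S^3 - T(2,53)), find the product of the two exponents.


The relation is a^2 = b^53.
Product of exponents = 2 * 53
= 106

106


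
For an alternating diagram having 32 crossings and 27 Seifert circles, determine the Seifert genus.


For alternating knots, g = (c - s + 1)/2.
= (32 - 27 + 1)/2
= 6/2 = 3

3


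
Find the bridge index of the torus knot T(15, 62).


The bridge number of T(p,q) is min(p,q).
min(15, 62) = 15

15


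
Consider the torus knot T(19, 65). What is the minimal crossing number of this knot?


For a torus knot T(p, q) with gcd(p,q)=1,
the crossing number is min(p*(q-1), q*(p-1)).
p*(q-1) = 19*64 = 1216
q*(p-1) = 65*18 = 1170
min(1216, 1170) = 1170

1170


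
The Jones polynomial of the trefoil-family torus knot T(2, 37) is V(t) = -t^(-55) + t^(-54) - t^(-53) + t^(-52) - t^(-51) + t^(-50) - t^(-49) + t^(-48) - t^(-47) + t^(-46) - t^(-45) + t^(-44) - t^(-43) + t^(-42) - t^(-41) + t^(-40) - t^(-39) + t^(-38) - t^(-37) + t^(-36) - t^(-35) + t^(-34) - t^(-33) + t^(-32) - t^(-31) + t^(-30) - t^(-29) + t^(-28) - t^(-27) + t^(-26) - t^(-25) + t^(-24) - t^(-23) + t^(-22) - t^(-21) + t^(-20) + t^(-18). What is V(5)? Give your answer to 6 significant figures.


Substituting t = 5 into V(t) = -t^(-55) + t^(-54) - t^(-53) + t^(-52) - t^(-51) + t^(-50) - t^(-49) + t^(-48) - t^(-47) + t^(-46) - t^(-45) + t^(-44) - t^(-43) + t^(-42) - t^(-41) + t^(-40) - t^(-39) + t^(-38) - t^(-37) + t^(-36) - t^(-35) + t^(-34) - t^(-33) + t^(-32) - t^(-31) + t^(-30) - t^(-29) + t^(-28) - t^(-27) + t^(-26) - t^(-25) + t^(-24) - t^(-23) + t^(-22) - t^(-21) + t^(-20) + t^(-18):
  (-)t^(-55) = -3.60288e-39
  (+)t^(-54) = 1.80144e-38
  (-)t^(-53) = -9.0072e-38
  (+)t^(-52) = 4.5036e-37
  (-)t^(-51) = -2.2518e-36
  (+)t^(-50) = 1.1259e-35
  (-)t^(-49) = -5.6295e-35
  (+)t^(-48) = 2.81475e-34
  (-)t^(-47) = -1.40737e-33
  (+)t^(-46) = 7.03687e-33
  (-)t^(-45) = -3.51844e-32
  (+)t^(-44) = 1.75922e-31
  (-)t^(-43) = -8.79609e-31
  (+)t^(-42) = 4.39805e-30
  (-)t^(-41) = -2.19902e-29
  (+)t^(-40) = 1.09951e-28
  (-)t^(-39) = -5.49756e-28
  (+)t^(-38) = 2.74878e-27
  (-)t^(-37) = -1.37439e-26
  (+)t^(-36) = 6.87195e-26
  (-)t^(-35) = -3.43597e-25
  (+)t^(-34) = 1.71799e-24
  (-)t^(-33) = -8.58993e-24
  (+)t^(-32) = 4.29497e-23
  (-)t^(-31) = -2.14748e-22
  (+)t^(-30) = 1.07374e-21
  (-)t^(-29) = -5.36871e-21
  (+)t^(-28) = 2.68435e-20
  (-)t^(-27) = -1.34218e-19
  (+)t^(-26) = 6.71089e-19
  (-)t^(-25) = -3.35544e-18
  (+)t^(-24) = 1.67772e-17
  (-)t^(-23) = -8.38861e-17
  (+)t^(-22) = 4.1943e-16
  (-)t^(-21) = -2.09715e-15
  (+)t^(-20) = 1.04858e-14
  (+)t^(-18) = 2.62144e-13
Sum = (-3.60288e-39) + (1.80144e-38) + (-9.0072e-38) + (4.5036e-37) + (-2.2518e-36) + (1.1259e-35) + (-5.6295e-35) + (2.81475e-34) + (-1.40737e-33) + (7.03687e-33) + (-3.51844e-32) + (1.75922e-31) + (-8.79609e-31) + (4.39805e-30) + (-2.19902e-29) + (1.09951e-28) + (-5.49756e-28) + (2.74878e-27) + (-1.37439e-26) + (6.87195e-26) + (-3.43597e-25) + (1.71799e-24) + (-8.58993e-24) + (4.29497e-23) + (-2.14748e-22) + (1.07374e-21) + (-5.36871e-21) + (2.68435e-20) + (-1.34218e-19) + (6.71089e-19) + (-3.35544e-18) + (1.67772e-17) + (-8.38861e-17) + (4.1943e-16) + (-2.09715e-15) + (1.04858e-14) + (2.62144e-13)
= 2.708821333e-13
Rounded to 6 significant figures: 2.70882e-13

2.70882e-13
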